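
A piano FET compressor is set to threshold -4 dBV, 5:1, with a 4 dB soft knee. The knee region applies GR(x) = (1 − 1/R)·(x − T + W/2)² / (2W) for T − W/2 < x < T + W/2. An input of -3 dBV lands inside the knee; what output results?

-3.9 dBV

x − T + W/2 = -3 − (-4) + 2 = 3.
GR = (1 − 1/5) × 3² / 8 = 0.8 × 9 / 8 = 0.9 dB.
Output = -3 − 0.9 = -3.9 dBV.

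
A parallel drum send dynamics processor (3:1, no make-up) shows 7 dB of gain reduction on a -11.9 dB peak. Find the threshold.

Input is 10.5 dB above T (since output overshoot × R = input overshoot: (-18.9 − T)·3 = -11.9 − T gives T = -22.4 dB).
Check: -22.4 + (-11.9 − (-22.4))/3 = -22.4 + 3.5 = -18.9 dB. ✓

-22.4 dB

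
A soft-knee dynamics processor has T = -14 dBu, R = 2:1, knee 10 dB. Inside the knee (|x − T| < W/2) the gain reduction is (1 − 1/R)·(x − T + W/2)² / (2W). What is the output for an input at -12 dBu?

-13.225 dBu

x − T + W/2 = -12 − (-14) + 5 = 7.
GR = (1 − 1/2) × 7² / 20 = 0.5 × 49 / 20 = 1.225 dB.
Output = -12 − 1.225 = -13.225 dBu.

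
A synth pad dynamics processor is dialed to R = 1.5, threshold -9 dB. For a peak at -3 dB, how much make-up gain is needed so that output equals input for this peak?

The peak compresses to -9 + 6/1.5 = -5 dB.
To reach -3 dB requires -3 − (-5) = 2 dB of make-up.

2 dB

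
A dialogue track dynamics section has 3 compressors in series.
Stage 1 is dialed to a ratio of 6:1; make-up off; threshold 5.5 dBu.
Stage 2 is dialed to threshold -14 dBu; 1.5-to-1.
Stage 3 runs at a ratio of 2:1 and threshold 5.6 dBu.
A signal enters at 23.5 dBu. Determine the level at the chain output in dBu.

Stage 1: 18 dB above 5.5 dBu, reduced 6:1 to 3 dB above → 8.5 dBu.
Stage 2: overshoot 22.5 dB → 22.5/1.5 = 15 dB → 1 dBu.
Stage 3: 1 dBu is at or below the 5.6 dBu threshold — no compression; output 1 dBu.

1 dBu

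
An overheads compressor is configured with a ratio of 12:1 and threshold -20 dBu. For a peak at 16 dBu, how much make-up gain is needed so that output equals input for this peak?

33 dB

The peak compresses to -20 + 36/12 = -17 dBu.
To reach 16 dBu requires 16 − (-17) = 33 dB of make-up.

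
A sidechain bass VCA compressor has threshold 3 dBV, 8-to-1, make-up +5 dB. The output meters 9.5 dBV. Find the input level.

15 dBV

Stripping the +5 dB make-up gives 4.5 dBV at the gain stage.
The compressed level sits 4.5 − 3 = 1.5 dB over threshold.
Undo the ratio: input overshoot = 1.5 × 8 = 12 dB, giving input = 15 dBV.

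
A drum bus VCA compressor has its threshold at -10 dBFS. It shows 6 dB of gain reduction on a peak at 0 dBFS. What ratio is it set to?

Input overshoot = 0 − (-10) = 10 dB.
Output overshoot = 10 − 6 = 4 dB.
Ratio = input overshoot / output overshoot = 10 / 4 = 2.5.

2.5:1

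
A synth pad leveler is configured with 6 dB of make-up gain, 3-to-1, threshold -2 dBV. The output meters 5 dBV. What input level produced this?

1 dBV

Remove make-up: 5 − 6 = -1 dBV.
The compressed level sits -1 − (-2) = 1 dB over threshold.
Before 3:1 compression the overshoot was 1 × 3 = 3 dB, so input = -2 + 3 = 1 dBV.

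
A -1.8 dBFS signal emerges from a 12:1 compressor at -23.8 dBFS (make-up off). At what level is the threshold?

-25.8 dBFS

Let T be the threshold. Output overshoot = (input overshoot)/R, so -23.8 − T = (-1.8 − T)/12.
12·(-23.8 − T) = -1.8 − T → 11·T = -285.6 − (-1.8) = -283.8.
T = -283.8/11 = -25.8 dBFS.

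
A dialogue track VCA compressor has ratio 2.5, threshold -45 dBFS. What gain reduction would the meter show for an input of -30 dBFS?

9 dB

The signal is 15 dB above threshold.
A 2.5:1 ratio leaves 6 dB of that excess.
Gain reduction = 15 − 6 = 9 dB.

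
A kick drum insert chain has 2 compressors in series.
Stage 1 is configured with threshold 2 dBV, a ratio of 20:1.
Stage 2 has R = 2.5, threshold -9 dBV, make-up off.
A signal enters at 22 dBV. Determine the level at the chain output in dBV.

Stage 1: 22 dBV is 20 dB over 2 dBV; at 20:1 that becomes 1 dB over, giving 3 dBV.
Stage 2: 12 dB above -9 dBV, reduced 2.5:1 to 4.8 dB above → -4.2 dBV.

-4.2 dBV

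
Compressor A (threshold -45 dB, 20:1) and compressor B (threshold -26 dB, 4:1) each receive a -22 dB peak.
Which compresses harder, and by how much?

A, by 18.85 dB

A: 23 dB over, compressed to 1.15 dB over, so 21.85 dB of GR.
B: 4 dB over, compressed to 1 dB over, so 3 dB of GR.
A applies 18.85 dB more gain reduction.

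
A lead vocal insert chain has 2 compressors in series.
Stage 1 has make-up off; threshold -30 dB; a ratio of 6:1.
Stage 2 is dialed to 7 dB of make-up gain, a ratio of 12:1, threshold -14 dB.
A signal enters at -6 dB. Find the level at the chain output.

-19 dB

Stage 1: overshoot 24 dB → 24/6 = 4 dB → -26 dB.
Stage 2: -26 dB ≤ -14 dB, so stage 2 doesn't engage; make-up brings it to -19 dB.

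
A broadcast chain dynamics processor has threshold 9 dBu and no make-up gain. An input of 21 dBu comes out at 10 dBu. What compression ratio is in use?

12:1

Input overshoot = 21 − 9 = 12 dB; output overshoot = 10 − 9 = 1 dB.
Ratio = 12 / 1 = 12.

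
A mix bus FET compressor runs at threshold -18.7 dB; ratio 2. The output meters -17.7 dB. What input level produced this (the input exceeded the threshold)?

-16.7 dB

The compressed level sits -17.7 − (-18.7) = 1 dB over threshold.
Undo the ratio: input overshoot = 1 × 2 = 2 dB, giving input = -16.7 dB.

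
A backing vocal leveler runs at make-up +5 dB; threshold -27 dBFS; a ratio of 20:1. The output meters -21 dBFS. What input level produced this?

Before make-up, the level was -21 − 5 = -26 dBFS.
Post-compression overshoot = -26 − (-27) = 1 dB.
Input overshoot = R × output overshoot = 20 dB → input = -27 + 20 = -7 dBFS.

-7 dBFS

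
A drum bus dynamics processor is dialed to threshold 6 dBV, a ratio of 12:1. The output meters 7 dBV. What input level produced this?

That's 1 dB above the 6 dBV threshold.
Before 12:1 compression the overshoot was 1 × 12 = 12 dB, so input = 6 + 12 = 18 dBV.

18 dBV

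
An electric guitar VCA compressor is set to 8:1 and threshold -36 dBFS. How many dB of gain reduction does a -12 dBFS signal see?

The signal is 24 dB above threshold.
At 8:1, output sits 24/8 = 3 dB above threshold.
So the signal is attenuated by 24 − 3 = 21 dB.

21 dB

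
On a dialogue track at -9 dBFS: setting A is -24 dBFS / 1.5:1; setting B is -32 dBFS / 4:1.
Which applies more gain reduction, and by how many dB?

A: overshoot 15 dB → output overshoot 10 dB → GR 5 dB.
B: overshoot 23 dB → output overshoot 5.75 dB → GR 17.25 dB.
B reduces 12.25 dB more.

B, by 12.25 dB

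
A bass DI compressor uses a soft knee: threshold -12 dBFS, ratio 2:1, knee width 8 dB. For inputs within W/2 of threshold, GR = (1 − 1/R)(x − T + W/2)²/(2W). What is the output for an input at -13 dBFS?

x − T + W/2 = -13 − (-12) + 4 = 3.
GR = (1 − 1/2) × 3² / 16 = 0.5 × 9 / 16 = 0.28125 dB.
Output = -13 − 0.28125 = -13.28125 dBFS.

-13.28125 dBFS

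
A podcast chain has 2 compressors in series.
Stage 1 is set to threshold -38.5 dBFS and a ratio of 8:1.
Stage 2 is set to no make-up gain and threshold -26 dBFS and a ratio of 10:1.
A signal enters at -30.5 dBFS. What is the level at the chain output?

Stage 1: -30.5 dBFS is 8 dB over -38.5 dBFS; at 8:1 that becomes 1 dB over, giving -37.5 dBFS.
Stage 2: below threshold (-37.5 ≤ -26); passes unchanged; output -37.5 dBFS.

-37.5 dBFS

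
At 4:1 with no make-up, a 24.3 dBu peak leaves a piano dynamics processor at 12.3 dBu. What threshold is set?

Input is 16 dB above T (since output overshoot × R = input overshoot: (12.3 − T)·4 = 24.3 − T gives T = 8.3 dBu).
Check: 8.3 + (24.3 − 8.3)/4 = 8.3 + 4 = 12.3 dBu. ✓

8.3 dBu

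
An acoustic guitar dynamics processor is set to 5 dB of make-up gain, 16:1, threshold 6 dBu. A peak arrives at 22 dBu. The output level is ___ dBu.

12 dBu

The input is 16 dB above the 6 dBu threshold.
At 16:1 the overshoot is divided by 16, leaving 1 dB above threshold.
Output = 6 + 1 = 7 dBu; make-up adds 5 dB, giving 12 dBu.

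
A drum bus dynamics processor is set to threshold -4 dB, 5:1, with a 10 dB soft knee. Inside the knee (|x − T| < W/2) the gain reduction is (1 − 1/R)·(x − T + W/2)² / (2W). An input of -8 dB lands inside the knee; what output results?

-8.04 dB

x − T + W/2 = -8 − (-4) + 5 = 1.
GR = (1 − 1/5) × 1² / 20 = 0.8 × 1 / 20 = 0.04 dB.
Output = -8 − 0.04 = -8.04 dB.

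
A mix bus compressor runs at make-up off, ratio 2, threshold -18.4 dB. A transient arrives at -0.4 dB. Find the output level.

-9.4 dB

-0.4 dB sits 18 dB over threshold.
At 2:1 the overshoot is divided by 2, leaving 9 dB above threshold.
So the level is -18.4 + 9 = -9.4 dB.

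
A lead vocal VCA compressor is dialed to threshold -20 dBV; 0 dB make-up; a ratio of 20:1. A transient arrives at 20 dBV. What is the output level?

Overshoot: 20 − (-20) = 40 dB.
20:1 compression reduces that to 40/20 = 2 dB over.
That puts the output at -18 dBV.

-18 dBV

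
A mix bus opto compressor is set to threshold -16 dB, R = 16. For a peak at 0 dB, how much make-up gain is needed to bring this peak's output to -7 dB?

8 dB

Overshoot 16 dB → 16/16 = 1 dB after compression, so the compressed level is -16 + 1 = -15 dB.
Make-up = target − compressed = -7 − (-15) = 8 dB.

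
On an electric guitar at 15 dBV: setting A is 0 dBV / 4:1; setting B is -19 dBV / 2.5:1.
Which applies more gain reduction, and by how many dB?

B, by 9.15 dB

A: GR = 15 − 15/4 = 11.25 dB.
B: GR = 34 − 34/2.5 = 20.4 dB.
Difference: 9.15 dB in favour of B.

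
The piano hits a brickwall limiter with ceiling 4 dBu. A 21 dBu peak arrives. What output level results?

The limiter clamps the peak to its 4 dBu ceiling.

4 dBu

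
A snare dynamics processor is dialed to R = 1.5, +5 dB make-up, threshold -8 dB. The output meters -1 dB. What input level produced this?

-5 dB

Stripping the +5 dB make-up gives -6 dB at the gain stage.
That's 2 dB above the -8 dB threshold.
Input overshoot = R × output overshoot = 3 dB → input = -8 + 3 = -5 dB.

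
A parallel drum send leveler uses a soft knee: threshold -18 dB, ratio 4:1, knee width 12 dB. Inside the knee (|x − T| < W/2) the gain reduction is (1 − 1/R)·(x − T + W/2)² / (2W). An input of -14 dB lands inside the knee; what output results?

x − T + W/2 = -14 − (-18) + 6 = 10.
GR = (1 − 1/4) × 10² / 24 = 0.75 × 100 / 24 = 3.125 dB.
Output = -14 − 3.125 = -17.125 dB.

-17.125 dB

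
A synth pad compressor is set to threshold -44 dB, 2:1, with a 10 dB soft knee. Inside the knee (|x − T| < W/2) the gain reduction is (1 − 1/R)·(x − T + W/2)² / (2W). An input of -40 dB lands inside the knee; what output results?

-42.025 dB

x − T + W/2 = -40 − (-44) + 5 = 9.
GR = (1 − 1/2) × 9² / 20 = 0.5 × 81 / 20 = 2.025 dB.
Output = -40 − 2.025 = -42.025 dB.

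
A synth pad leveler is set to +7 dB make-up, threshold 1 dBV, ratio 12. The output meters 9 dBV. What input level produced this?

Remove make-up: 9 − 7 = 2 dBV.
That's 1 dB above the 1 dBV threshold.
Before 12:1 compression the overshoot was 1 × 12 = 12 dB, so input = 1 + 12 = 13 dBV.

13 dBV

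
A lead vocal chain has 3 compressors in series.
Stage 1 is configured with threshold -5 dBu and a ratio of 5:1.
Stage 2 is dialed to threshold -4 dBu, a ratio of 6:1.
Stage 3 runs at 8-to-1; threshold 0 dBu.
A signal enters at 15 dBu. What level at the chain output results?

-3.5 dBu

Stage 1: 15 dBu is 20 dB over -5 dBu; at 5:1 that becomes 4 dB over, giving -1 dBu.
Stage 2: -1 dBu is 3 dB over -4 dBu; at 6:1 that becomes 0.5 dB over, giving -3.5 dBu.
Stage 3: -3.5 dBu ≤ 0 dBu, so stage 3 doesn't engage; output -3.5 dBu.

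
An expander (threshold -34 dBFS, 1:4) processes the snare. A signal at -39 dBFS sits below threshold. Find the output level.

Undershoot = (-34) − (-39) = 5 dB.
At 1:4, that expands to 20 dB under threshold.
Output = -34 − 20 = -54 dBFS.

-54 dBFS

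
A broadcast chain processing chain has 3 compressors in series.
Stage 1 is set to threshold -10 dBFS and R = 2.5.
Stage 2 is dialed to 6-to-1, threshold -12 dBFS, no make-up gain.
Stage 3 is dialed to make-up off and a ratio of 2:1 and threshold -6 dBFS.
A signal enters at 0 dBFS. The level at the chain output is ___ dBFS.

-11 dBFS

Stage 1: overshoot 10 dB → 10/2.5 = 4 dB → -6 dBFS.
Stage 2: overshoot 6 dB → 6/6 = 1 dB → -11 dBFS.
Stage 3: below threshold (-11 ≤ -6); passes unchanged; output -11 dBFS.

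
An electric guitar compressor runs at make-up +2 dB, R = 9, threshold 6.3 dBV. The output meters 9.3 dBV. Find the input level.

Before make-up, the level was 9.3 − 2 = 7.3 dBV.
Post-compression overshoot = 7.3 − 6.3 = 1 dB.
Before 9:1 compression the overshoot was 1 × 9 = 9 dB, so input = 6.3 + 9 = 15.3 dBV.

15.3 dBV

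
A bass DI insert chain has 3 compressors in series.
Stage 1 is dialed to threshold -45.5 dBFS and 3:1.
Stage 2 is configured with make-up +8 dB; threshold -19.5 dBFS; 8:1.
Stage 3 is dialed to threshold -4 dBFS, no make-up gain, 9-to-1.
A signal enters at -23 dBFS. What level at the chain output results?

-30 dBFS

Stage 1: overshoot 22.5 dB → 22.5/3 = 7.5 dB → -38 dBFS.
Stage 2: -38 dBFS ≤ -19.5 dBFS, so stage 2 doesn't engage; make-up brings it to -30 dBFS.
Stage 3: -30 dBFS is at or below the -4 dBFS threshold — no compression; output -30 dBFS.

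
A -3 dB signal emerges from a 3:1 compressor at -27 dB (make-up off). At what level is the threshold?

Gain reduction = -3 − (-27) = 24 dB; output overshoot = GR / (R − 1) = 24 / 2 = 12 dB.
Threshold = output − output overshoot = -27 − 12 = -39 dB.

-39 dB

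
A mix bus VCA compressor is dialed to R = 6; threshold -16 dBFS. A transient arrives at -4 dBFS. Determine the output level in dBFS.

Overshoot: -4 − (-16) = 12 dB.
6:1 compression reduces that to 12/6 = 2 dB over.
Output = -16 + 2 = -14 dBFS.

-14 dBFS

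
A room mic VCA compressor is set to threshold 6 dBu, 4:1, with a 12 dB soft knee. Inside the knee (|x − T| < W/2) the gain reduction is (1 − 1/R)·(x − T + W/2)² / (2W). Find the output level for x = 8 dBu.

6 dBu

x − T + W/2 = 8 − 6 + 6 = 8.
GR = (1 − 1/4) × 8² / 24 = 0.75 × 64 / 24 = 2 dB.
Output = 8 − 2 = 6 dBu.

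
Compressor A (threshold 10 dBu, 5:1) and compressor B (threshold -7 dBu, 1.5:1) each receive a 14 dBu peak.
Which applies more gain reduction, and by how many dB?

B, by 3.8 dB

A: 4 dB over, compressed to 0.8 dB over, so 3.2 dB of GR.
B: 21 dB over, compressed to 14 dB over, so 7 dB of GR.
B reduces 3.8 dB more.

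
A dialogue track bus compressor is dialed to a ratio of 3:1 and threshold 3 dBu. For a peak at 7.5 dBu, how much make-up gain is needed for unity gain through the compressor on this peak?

Without make-up, output = threshold + overshoot/3 = 3 + 1.5 = 4.5 dBu.
Gap to target: 3 dB.

3 dB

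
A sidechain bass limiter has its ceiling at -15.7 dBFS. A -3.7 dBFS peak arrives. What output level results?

-15.7 dBFS

At ∞:1, everything above -15.7 dBFS is held at the ceiling.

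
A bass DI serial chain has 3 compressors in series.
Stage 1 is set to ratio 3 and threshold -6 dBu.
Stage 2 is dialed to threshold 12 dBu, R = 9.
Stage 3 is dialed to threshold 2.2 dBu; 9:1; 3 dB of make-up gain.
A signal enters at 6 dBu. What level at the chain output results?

1 dBu

Stage 1: overshoot 12 dB → 12/3 = 4 dB → -2 dBu.
Stage 2: below threshold (-2 ≤ 12); passes unchanged; output -2 dBu.
Stage 3: -2 dBu ≤ 2.2 dBu, so stage 3 doesn't engage; make-up brings it to 1 dBu.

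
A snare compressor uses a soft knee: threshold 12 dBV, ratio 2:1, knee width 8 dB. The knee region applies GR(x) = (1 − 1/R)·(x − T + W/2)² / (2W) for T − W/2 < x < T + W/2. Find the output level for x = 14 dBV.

x − T + W/2 = 14 − 12 + 4 = 6.
GR = (1 − 1/2) × 6² / 16 = 0.5 × 36 / 16 = 1.125 dB.
Output = 14 − 1.125 = 12.875 dBV.

12.875 dBV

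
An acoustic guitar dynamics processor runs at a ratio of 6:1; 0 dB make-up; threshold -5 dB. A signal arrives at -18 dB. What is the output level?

-18 dB

-18 dB is 13 dB below the -5 dB threshold, so no gain reduction is applied.
Output = input = -18 dB.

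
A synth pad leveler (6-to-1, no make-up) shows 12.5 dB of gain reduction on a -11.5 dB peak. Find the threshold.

Gain reduction = -11.5 − (-24) = 12.5 dB; output overshoot = GR / (R − 1) = 12.5 / 5 = 2.5 dB.
Threshold = output − output overshoot = -24 − 2.5 = -26.5 dB.

-26.5 dB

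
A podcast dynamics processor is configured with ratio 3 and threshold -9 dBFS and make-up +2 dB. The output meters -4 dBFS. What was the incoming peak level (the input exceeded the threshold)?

0 dBFS

Before make-up, the level was -4 − 2 = -6 dBFS.
Post-compression overshoot = -6 − (-9) = 3 dB.
Before 3:1 compression the overshoot was 3 × 3 = 9 dB, so input = -9 + 9 = 0 dBFS.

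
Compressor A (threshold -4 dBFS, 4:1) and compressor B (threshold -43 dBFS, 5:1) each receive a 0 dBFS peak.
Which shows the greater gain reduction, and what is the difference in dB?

A: GR = 4 − 4/4 = 3 dB.
B: GR = 43 − 43/5 = 34.4 dB.
B reduces 31.4 dB more.

B, by 31.4 dB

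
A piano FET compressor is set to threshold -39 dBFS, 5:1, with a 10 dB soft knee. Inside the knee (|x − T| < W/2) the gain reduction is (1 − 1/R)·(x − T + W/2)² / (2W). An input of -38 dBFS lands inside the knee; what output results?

-39.44 dBFS

x − T + W/2 = -38 − (-39) + 5 = 6.
GR = (1 − 1/5) × 6² / 20 = 0.8 × 36 / 20 = 1.44 dB.
Output = -38 − 1.44 = -39.44 dBFS.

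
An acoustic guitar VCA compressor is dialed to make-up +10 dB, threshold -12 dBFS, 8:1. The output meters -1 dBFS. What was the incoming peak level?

-4 dBFS

Remove make-up: -1 − 10 = -11 dBFS.
The compressed level sits -11 − (-12) = 1 dB over threshold.
Input overshoot = R × output overshoot = 8 dB → input = -12 + 8 = -4 dBFS.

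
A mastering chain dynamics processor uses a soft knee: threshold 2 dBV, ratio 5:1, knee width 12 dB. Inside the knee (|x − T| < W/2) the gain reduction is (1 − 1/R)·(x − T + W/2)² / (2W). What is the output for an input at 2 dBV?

x − T + W/2 = 2 − 2 + 6 = 6.
GR = (1 − 1/5) × 6² / 24 = 0.8 × 36 / 24 = 1.2 dB.
Output = 2 − 1.2 = 0.8 dBV.

0.8 dBV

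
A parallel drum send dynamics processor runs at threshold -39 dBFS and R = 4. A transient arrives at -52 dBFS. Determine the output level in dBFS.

-52 dBFS is 13 dB below the -39 dBFS threshold, so no gain reduction is applied.
Output = input = -52 dBFS.

-52 dBFS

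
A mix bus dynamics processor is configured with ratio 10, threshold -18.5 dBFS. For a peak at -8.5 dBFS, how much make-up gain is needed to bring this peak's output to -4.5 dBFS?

13 dB

The peak compresses to -18.5 + 10/10 = -17.5 dBFS.
To reach -4.5 dBFS requires -4.5 − (-17.5) = 13 dB of make-up.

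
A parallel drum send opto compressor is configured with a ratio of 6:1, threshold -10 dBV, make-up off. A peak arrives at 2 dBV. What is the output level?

Overshoot: 2 − (-10) = 12 dB.
The 12 dB excess becomes 2 dB after 6:1 reduction.
That puts the output at -8 dBV.

-8 dBV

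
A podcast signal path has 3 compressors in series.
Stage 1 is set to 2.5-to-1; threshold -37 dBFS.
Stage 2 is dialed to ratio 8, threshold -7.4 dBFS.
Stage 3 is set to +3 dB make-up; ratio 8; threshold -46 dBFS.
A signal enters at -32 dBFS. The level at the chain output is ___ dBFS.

-41.625 dBFS

Stage 1: overshoot 5 dB → 5/2.5 = 2 dB → -35 dBFS.
Stage 2: below threshold (-35 ≤ -7.4); passes unchanged; output -35 dBFS.
Stage 3: 11 dB above -46 dBFS, reduced 8:1 to 1.375 dB above → -44.625 dBFS; +3 dB make-up → -41.625 dBFS.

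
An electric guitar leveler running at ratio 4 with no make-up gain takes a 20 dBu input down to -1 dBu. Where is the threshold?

-8 dBu

Let T be the threshold. Output overshoot = (input overshoot)/R, so -1 − T = (20 − T)/4.
4·(-1 − T) = 20 − T → 3·T = -4 − 20 = -24.
T = -24/3 = -8 dBu.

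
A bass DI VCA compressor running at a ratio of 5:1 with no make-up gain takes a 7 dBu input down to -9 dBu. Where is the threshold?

Gain reduction = 7 − (-9) = 16 dB; output overshoot = GR / (R − 1) = 16 / 4 = 4 dB.
Threshold = output − output overshoot = -9 − 4 = -13 dBu.

-13 dBu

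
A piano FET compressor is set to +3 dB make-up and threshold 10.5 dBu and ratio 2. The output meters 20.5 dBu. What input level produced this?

24.5 dBu

Stripping the +3 dB make-up gives 17.5 dBu at the gain stage.
That's 7 dB above the 10.5 dBu threshold.
Input overshoot = R × output overshoot = 14 dB → input = 10.5 + 14 = 24.5 dBu.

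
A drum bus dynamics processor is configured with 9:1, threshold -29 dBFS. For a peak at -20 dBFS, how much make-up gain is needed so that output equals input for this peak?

8 dB

The peak compresses to -29 + 9/9 = -28 dBFS.
To reach -20 dBFS requires -20 − (-28) = 8 dB of make-up.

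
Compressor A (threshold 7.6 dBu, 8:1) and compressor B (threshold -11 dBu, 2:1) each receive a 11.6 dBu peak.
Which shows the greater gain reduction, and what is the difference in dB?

A: 4 dB over, compressed to 0.5 dB over, so 3.5 dB of GR.
B: 22.6 dB over, compressed to 11.3 dB over, so 11.3 dB of GR.
Difference: 7.8 dB in favour of B.

B, by 7.8 dB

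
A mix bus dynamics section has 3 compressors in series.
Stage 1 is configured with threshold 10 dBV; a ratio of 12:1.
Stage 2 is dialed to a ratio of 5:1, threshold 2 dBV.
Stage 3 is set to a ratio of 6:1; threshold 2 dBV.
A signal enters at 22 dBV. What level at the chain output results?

Stage 1: 12 dB above 10 dBV, reduced 12:1 to 1 dB above → 11 dBV.
Stage 2: overshoot 9 dB → 9/5 = 1.8 dB → 3.8 dBV.
Stage 3: 1.8 dB above 2 dBV, reduced 6:1 to 0.3 dB above → 2.3 dBV.

2.3 dBV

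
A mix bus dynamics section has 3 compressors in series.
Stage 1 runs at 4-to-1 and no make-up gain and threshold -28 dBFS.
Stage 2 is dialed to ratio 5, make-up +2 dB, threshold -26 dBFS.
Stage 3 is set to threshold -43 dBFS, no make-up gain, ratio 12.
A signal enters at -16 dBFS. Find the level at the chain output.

-41.4 dBFS

Stage 1: overshoot 12 dB → 12/4 = 3 dB → -25 dBFS.
Stage 2: 1 dB above -26 dBFS, reduced 5:1 to 0.2 dB above → -25.8 dBFS; +2 dB make-up → -23.8 dBFS.
Stage 3: -23.8 dBFS is 19.2 dB over -43 dBFS; at 12:1 that becomes 1.6 dB over, giving -41.4 dBFS.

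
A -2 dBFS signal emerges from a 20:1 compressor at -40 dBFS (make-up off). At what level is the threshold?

Gain reduction = -2 − (-40) = 38 dB; output overshoot = GR / (R − 1) = 38 / 19 = 2 dB.
Threshold = output − output overshoot = -40 − 2 = -42 dBFS.

-42 dBFS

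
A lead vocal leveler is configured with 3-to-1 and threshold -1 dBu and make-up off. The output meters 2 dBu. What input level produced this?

8 dBu

That's 3 dB above the -1 dBu threshold.
Before 3:1 compression the overshoot was 3 × 3 = 9 dB, so input = -1 + 9 = 8 dBu.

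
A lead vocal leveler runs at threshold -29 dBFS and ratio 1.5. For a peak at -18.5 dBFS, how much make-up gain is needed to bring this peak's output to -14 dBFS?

Without make-up, output = threshold + overshoot/1.5 = -29 + 7 = -22 dBFS.
Gap to target: 8 dB.

8 dB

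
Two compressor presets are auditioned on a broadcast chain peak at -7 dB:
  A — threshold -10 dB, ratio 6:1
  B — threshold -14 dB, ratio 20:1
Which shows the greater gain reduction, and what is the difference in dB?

B, by 4.15 dB

A: GR = 3 − 3/6 = 2.5 dB.
B: GR = 7 − 7/20 = 6.65 dB.
B reduces 4.15 dB more.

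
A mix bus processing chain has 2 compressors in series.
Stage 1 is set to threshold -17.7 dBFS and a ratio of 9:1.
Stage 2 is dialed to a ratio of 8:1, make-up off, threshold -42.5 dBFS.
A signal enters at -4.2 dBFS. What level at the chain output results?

-39.2125 dBFS

Stage 1: 13.5 dB above -17.7 dBFS, reduced 9:1 to 1.5 dB above → -16.2 dBFS.
Stage 2: overshoot 26.3 dB → 26.3/8 = 3.2875 dB → -39.2125 dBFS.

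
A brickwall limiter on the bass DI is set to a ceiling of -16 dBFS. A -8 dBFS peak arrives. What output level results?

At ∞:1, everything above -16 dBFS is held at the ceiling.

-16 dBFS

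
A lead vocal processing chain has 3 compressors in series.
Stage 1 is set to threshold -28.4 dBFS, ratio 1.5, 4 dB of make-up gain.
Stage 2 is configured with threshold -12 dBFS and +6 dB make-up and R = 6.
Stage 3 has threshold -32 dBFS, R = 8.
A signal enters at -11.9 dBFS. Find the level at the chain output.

-28.925 dBFS

Stage 1: overshoot 16.5 dB → 16.5/1.5 = 11 dB → -17.4 dBFS; +4 dB make-up → -13.4 dBFS.
Stage 2: -13.4 dBFS is at or below the -12 dBFS threshold — no compression; make-up brings it to -7.4 dBFS.
Stage 3: overshoot 24.6 dB → 24.6/8 = 3.075 dB → -28.925 dBFS.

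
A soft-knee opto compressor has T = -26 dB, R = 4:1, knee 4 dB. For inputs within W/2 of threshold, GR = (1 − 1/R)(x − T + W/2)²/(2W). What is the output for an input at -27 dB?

-27.09375 dB

x − T + W/2 = -27 − (-26) + 2 = 1.
GR = (1 − 1/4) × 1² / 8 = 0.75 × 1 / 8 = 0.09375 dB.
Output = -27 − 0.09375 = -27.09375 dB.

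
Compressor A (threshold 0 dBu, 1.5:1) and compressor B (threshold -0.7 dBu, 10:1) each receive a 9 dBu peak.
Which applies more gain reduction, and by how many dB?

B, by 5.73 dB

A: overshoot 9 dB → output overshoot 6 dB → GR 3 dB.
B: overshoot 9.7 dB → output overshoot 0.97 dB → GR 8.73 dB.
B reduces 5.73 dB more.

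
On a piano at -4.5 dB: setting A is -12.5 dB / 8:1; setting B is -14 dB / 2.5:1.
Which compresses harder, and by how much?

A, by 1.3 dB

A: GR = 8 − 8/8 = 7 dB.
B: GR = 9.5 − 9.5/2.5 = 5.7 dB.
A applies 1.3 dB more gain reduction.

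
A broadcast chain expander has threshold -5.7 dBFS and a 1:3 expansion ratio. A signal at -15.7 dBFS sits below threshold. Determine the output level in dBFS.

Undershoot = (-5.7) − (-15.7) = 10 dB.
At 1:3, that expands to 30 dB under threshold.
Output = -5.7 − 30 = -35.7 dBFS.

-35.7 dBFS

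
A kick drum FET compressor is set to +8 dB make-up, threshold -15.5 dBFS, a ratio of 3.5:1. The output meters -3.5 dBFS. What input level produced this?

Before make-up, the level was -3.5 − 8 = -11.5 dBFS.
Post-compression overshoot = -11.5 − (-15.5) = 4 dB.
Undo the ratio: input overshoot = 4 × 3.5 = 14 dB, giving input = -1.5 dBFS.

-1.5 dBFS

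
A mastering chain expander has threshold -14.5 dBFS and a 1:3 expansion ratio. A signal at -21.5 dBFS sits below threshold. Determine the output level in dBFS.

Undershoot = (-14.5) − (-21.5) = 7 dB.
At 1:3, that expands to 21 dB under threshold.
Output = -14.5 − 21 = -35.5 dBFS.

-35.5 dBFS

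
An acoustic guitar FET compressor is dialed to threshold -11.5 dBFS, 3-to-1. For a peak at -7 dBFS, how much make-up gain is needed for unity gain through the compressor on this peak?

The peak compresses to -11.5 + 4.5/3 = -10 dBFS.
To reach -7 dBFS requires -7 − (-10) = 3 dB of make-up.

3 dB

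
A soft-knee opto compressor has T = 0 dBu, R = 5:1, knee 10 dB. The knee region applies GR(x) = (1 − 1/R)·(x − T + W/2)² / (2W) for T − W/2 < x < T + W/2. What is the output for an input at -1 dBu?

-1.64 dBu

x − T + W/2 = -1 − 0 + 5 = 4.
GR = (1 − 1/5) × 4² / 20 = 0.8 × 16 / 20 = 0.64 dB.
Output = -1 − 0.64 = -1.64 dBu.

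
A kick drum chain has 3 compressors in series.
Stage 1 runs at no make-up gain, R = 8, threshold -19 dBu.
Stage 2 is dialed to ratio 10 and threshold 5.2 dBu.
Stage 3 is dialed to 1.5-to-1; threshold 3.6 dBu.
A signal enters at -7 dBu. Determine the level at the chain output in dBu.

-17.5 dBu

Stage 1: -7 dBu is 12 dB over -19 dBu; at 8:1 that becomes 1.5 dB over, giving -17.5 dBu.
Stage 2: -17.5 dBu ≤ 5.2 dBu, so stage 2 doesn't engage; output -17.5 dBu.
Stage 3: below threshold (-17.5 ≤ 3.6); passes unchanged; output -17.5 dBu.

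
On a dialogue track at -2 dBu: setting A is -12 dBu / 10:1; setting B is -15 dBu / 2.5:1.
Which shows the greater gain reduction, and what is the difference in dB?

A: 10 dB over, compressed to 1 dB over, so 9 dB of GR.
B: 13 dB over, compressed to 5.2 dB over, so 7.8 dB of GR.
Difference: 1.2 dB in favour of A.

A, by 1.2 dB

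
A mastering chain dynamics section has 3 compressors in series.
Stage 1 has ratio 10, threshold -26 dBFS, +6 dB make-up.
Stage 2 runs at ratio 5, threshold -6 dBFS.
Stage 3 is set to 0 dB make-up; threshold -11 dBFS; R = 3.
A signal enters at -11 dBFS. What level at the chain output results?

Stage 1: -11 dBFS is 15 dB over -26 dBFS; at 10:1 that becomes 1.5 dB over, giving -24.5 dBFS; +6 dB make-up → -18.5 dBFS.
Stage 2: below threshold (-18.5 ≤ -6); passes unchanged; output -18.5 dBFS.
Stage 3: below threshold (-18.5 ≤ -11); passes unchanged; output -18.5 dBFS.

-18.5 dBFS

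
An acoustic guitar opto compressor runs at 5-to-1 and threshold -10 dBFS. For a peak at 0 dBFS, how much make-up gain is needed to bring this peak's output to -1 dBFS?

7 dB

Without make-up, output = threshold + overshoot/5 = -10 + 2 = -8 dBFS.
Gap to target: 7 dB.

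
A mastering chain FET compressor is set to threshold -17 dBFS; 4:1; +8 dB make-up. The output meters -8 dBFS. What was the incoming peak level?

Stripping the +8 dB make-up gives -16 dBFS at the gain stage.
That's 1 dB above the -17 dBFS threshold.
Input overshoot = R × output overshoot = 4 dB → input = -17 + 4 = -13 dBFS.

-13 dBFS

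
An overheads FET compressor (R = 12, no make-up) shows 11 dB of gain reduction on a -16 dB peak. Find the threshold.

-28 dB

Input is 12 dB above T (since output overshoot × R = input overshoot: (-27 − T)·12 = -16 − T gives T = -28 dB).
Check: -28 + (-16 − (-28))/12 = -28 + 1 = -27 dB. ✓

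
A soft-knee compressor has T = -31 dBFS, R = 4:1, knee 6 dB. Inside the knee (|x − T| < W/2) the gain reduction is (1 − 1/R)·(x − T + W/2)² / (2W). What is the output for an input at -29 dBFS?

-30.5625 dBFS

x − T + W/2 = -29 − (-31) + 3 = 5.
GR = (1 − 1/4) × 5² / 12 = 0.75 × 25 / 12 = 1.5625 dB.
Output = -29 − 1.5625 = -30.5625 dBFS.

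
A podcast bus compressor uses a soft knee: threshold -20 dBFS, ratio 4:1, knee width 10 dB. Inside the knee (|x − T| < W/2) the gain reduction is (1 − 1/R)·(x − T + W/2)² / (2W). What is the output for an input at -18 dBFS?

x − T + W/2 = -18 − (-20) + 5 = 7.
GR = (1 − 1/4) × 7² / 20 = 0.75 × 49 / 20 = 1.8375 dB.
Output = -18 − 1.8375 = -19.8375 dBFS.

-19.8375 dBFS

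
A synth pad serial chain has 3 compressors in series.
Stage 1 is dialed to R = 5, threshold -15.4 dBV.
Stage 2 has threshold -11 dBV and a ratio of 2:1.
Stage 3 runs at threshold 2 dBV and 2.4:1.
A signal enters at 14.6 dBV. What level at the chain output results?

Stage 1: 14.6 dBV is 30 dB over -15.4 dBV; at 5:1 that becomes 6 dB over, giving -9.4 dBV.
Stage 2: -9.4 dBV is 1.6 dB over -11 dBV; at 2:1 that becomes 0.8 dB over, giving -10.2 dBV.
Stage 3: below threshold (-10.2 ≤ 2); passes unchanged; output -10.2 dBV.

-10.2 dBV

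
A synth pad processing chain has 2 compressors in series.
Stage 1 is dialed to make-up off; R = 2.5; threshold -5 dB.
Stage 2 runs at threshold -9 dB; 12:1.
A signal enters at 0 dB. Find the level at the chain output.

-8.5 dB

Stage 1: 0 dB is 5 dB over -5 dB; at 2.5:1 that becomes 2 dB over, giving -3 dB.
Stage 2: 6 dB above -9 dB, reduced 12:1 to 0.5 dB above → -8.5 dB.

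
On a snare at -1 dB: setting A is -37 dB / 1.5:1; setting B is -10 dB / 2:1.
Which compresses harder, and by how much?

A, by 7.5 dB

A: GR = 36 − 36/1.5 = 12 dB.
B: GR = 9 − 9/2 = 4.5 dB.
A reduces 7.5 dB more.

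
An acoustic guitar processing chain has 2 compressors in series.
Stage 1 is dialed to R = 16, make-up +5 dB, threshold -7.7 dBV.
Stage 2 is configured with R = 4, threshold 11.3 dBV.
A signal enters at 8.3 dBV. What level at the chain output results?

Stage 1: 8.3 dBV is 16 dB over -7.7 dBV; at 16:1 that becomes 1 dB over, giving -6.7 dBV; +5 dB make-up → -1.7 dBV.
Stage 2: -1.7 dBV ≤ 11.3 dBV, so stage 2 doesn't engage; output -1.7 dBV.

-1.7 dBV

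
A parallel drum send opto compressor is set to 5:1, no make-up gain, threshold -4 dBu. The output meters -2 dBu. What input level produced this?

Post-compression overshoot = -2 − (-4) = 2 dB.
Input overshoot = R × output overshoot = 10 dB → input = -4 + 10 = 6 dBu.

6 dBu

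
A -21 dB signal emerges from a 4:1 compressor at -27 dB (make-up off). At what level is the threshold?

Gain reduction = -21 − (-27) = 6 dB; output overshoot = GR / (R − 1) = 6 / 3 = 2 dB.
Threshold = output − output overshoot = -27 − 2 = -29 dB.

-29 dB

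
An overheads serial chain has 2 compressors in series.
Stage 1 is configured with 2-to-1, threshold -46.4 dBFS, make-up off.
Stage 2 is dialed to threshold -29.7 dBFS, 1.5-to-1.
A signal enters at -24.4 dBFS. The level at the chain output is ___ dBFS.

Stage 1: overshoot 22 dB → 22/2 = 11 dB → -35.4 dBFS.
Stage 2: -35.4 dBFS is at or below the -29.7 dBFS threshold — no compression; output -35.4 dBFS.

-35.4 dBFS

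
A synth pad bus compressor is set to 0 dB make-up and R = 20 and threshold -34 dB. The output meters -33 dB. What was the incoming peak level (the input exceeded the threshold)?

-14 dB

Post-compression overshoot = -33 − (-34) = 1 dB.
Undo the ratio: input overshoot = 1 × 20 = 20 dB, giving input = -14 dB.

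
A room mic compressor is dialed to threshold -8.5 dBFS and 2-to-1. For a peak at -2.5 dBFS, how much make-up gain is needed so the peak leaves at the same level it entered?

The peak compresses to -8.5 + 6/2 = -5.5 dBFS.
To reach -2.5 dBFS requires -2.5 − (-5.5) = 3 dB of make-up.

3 dB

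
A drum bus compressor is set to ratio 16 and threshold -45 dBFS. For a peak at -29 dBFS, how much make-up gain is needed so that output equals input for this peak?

15 dB

The peak compresses to -45 + 16/16 = -44 dBFS.
To reach -29 dBFS requires -29 − (-44) = 15 dB of make-up.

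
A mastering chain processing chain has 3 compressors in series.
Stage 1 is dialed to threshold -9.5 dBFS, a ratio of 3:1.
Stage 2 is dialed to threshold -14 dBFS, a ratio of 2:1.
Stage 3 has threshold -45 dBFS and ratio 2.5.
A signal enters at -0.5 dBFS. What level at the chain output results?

-31.1 dBFS

Stage 1: overshoot 9 dB → 9/3 = 3 dB → -6.5 dBFS.
Stage 2: 7.5 dB above -14 dBFS, reduced 2:1 to 3.75 dB above → -10.25 dBFS.
Stage 3: overshoot 34.75 dB → 34.75/2.5 = 13.9 dB → -31.1 dBFS.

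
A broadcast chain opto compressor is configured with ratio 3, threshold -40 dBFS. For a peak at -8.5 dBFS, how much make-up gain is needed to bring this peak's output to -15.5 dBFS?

Overshoot 31.5 dB → 31.5/3 = 10.5 dB after compression, so the compressed level is -40 + 10.5 = -29.5 dBFS.
Make-up = target − compressed = -15.5 − (-29.5) = 14 dB.

14 dB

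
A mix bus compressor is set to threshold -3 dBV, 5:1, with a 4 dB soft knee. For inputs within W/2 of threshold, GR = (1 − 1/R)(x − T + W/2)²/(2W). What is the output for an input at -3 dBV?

-3.4 dBV

x − T + W/2 = -3 − (-3) + 2 = 2.
GR = (1 − 1/5) × 2² / 8 = 0.8 × 4 / 8 = 0.4 dB.
Output = -3 − 0.4 = -3.4 dBV.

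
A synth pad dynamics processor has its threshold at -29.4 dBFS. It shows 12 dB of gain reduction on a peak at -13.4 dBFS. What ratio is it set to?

4:1

Input overshoot = -13.4 − (-29.4) = 16 dB.
Output overshoot = 16 − 12 = 4 dB.
Ratio = input overshoot / output overshoot = 16 / 4 = 4.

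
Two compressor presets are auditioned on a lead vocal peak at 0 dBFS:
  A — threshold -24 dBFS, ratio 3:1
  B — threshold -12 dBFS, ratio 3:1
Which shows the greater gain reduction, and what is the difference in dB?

A, by 8 dB

A: overshoot 24 dB → output overshoot 8 dB → GR 16 dB.
B: overshoot 12 dB → output overshoot 4 dB → GR 8 dB.
Difference: 8 dB in favour of A.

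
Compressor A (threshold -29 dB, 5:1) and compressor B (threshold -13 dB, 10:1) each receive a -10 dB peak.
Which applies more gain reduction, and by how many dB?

A, by 12.5 dB

A: GR = 19 − 19/5 = 15.2 dB.
B: GR = 3 − 3/10 = 2.7 dB.
A applies 12.5 dB more gain reduction.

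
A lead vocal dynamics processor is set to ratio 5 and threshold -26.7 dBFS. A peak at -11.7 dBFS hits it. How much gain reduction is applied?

12 dB

-11.7 dBFS exceeds the threshold by 15 dB.
A 5:1 ratio leaves 3 dB of that excess.
Gain reduction = 15 − 3 = 12 dB.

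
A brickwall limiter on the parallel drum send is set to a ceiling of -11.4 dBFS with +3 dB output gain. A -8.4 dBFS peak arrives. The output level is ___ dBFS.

A brickwall limiter is an ∞:1 compressor: any input above the ceiling is clamped to -11.4 dBFS.
Output gain then adds 3 dB: -11.4 + 3 = -8.4 dBFS.

-8.4 dBFS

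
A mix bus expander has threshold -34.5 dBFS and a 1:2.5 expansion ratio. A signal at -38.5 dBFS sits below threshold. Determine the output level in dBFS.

Below threshold, a 1:2.5 expander applies gain = (2.5−1)×(T − x) of attenuation.
(2.5−1) × 4 = 6 dB, so output = -38.5 − 6 = -44.5 dBFS.

-44.5 dBFS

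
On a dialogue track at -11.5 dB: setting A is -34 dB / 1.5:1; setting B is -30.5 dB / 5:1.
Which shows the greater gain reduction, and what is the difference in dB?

B, by 7.7 dB

A: 22.5 dB over, compressed to 15 dB over, so 7.5 dB of GR.
B: 19 dB over, compressed to 3.8 dB over, so 15.2 dB of GR.
Difference: 7.7 dB in favour of B.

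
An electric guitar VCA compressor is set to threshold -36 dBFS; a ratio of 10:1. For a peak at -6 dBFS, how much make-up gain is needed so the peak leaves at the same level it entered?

The peak compresses to -36 + 30/10 = -33 dBFS.
To reach -6 dBFS requires -6 − (-33) = 27 dB of make-up.

27 dB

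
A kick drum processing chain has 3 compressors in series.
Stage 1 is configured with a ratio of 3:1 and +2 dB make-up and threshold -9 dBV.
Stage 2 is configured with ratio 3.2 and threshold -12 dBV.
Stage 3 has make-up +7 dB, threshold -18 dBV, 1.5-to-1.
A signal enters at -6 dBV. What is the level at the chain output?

Stage 1: 3 dB above -9 dBV, reduced 3:1 to 1 dB above → -8 dBV; +2 dB make-up → -6 dBV.
Stage 2: -6 dBV is 6 dB over -12 dBV; at 3.2:1 that becomes 1.875 dB over, giving -10.125 dBV.
Stage 3: overshoot 7.875 dB → 7.875/1.5 = 5.25 dB → -12.75 dBV; +7 dB make-up → -5.75 dBV.

-5.75 dBV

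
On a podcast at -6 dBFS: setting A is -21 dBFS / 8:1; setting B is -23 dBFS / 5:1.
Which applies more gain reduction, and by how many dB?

A: GR = 15 − 15/8 = 13.125 dB.
B: GR = 17 − 17/5 = 13.6 dB.
B applies 0.475 dB more gain reduction.

B, by 0.475 dB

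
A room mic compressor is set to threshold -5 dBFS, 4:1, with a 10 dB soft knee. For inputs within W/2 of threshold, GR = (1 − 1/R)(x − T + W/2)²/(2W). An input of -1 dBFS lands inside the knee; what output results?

x − T + W/2 = -1 − (-5) + 5 = 9.
GR = (1 − 1/4) × 9² / 20 = 0.75 × 81 / 20 = 3.0375 dB.
Output = -1 − 3.0375 = -4.0375 dBFS.

-4.0375 dBFS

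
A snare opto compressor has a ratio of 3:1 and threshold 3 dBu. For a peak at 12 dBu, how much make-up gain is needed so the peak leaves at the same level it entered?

The peak compresses to 3 + 9/3 = 6 dBu.
To reach 12 dBu requires 12 − 6 = 6 dB of make-up.

6 dB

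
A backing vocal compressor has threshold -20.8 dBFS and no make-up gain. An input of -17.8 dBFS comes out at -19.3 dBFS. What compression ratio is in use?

2:1

Input overshoot = -17.8 − (-20.8) = 3 dB; output overshoot = -19.3 − (-20.8) = 1.5 dB.
Ratio = 3 / 1.5 = 2.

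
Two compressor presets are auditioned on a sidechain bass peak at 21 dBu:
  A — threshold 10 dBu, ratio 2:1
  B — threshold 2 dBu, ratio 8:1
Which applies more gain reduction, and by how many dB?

A: overshoot 11 dB → output overshoot 5.5 dB → GR 5.5 dB.
B: overshoot 19 dB → output overshoot 2.375 dB → GR 16.625 dB.
B reduces 11.125 dB more.

B, by 11.125 dB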